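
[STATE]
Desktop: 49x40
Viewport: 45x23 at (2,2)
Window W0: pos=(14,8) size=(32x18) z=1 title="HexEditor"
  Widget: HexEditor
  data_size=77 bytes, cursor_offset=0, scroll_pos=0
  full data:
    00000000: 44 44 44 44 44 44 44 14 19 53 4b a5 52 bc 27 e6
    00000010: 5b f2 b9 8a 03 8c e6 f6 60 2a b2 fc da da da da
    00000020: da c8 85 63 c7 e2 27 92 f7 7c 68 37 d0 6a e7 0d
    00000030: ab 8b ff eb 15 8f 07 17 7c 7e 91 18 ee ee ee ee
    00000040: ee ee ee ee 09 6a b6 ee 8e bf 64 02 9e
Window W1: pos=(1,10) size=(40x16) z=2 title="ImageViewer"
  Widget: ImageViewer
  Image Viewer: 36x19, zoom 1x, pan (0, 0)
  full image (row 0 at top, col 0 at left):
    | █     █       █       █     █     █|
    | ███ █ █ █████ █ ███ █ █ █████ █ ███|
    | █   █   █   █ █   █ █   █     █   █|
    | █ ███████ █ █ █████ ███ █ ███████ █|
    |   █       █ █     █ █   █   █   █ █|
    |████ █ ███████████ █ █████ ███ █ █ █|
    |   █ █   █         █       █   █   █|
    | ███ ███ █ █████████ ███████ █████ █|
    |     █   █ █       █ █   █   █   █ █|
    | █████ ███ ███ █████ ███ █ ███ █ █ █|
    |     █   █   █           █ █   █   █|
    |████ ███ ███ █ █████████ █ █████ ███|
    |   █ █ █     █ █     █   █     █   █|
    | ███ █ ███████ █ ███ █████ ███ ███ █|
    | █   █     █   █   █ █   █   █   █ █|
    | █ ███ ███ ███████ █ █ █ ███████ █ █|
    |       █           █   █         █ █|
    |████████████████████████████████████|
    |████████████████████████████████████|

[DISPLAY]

                                             
                                             
                                             
                                             
                                             
                                             
            ┏━━━━━━━━━━━━━━━━━━━━━━━━━━━━━━┓ 
            ┃ HexEditor                    ┃ 
━━━━━━━━━━━━━━━━━━━━━━━━━━━━━━━━━━━━━━┓────┨ 
 ImageViewer                          ┃4 44┃ 
──────────────────────────────────────┨c e6┃ 
 █     █       █       █     █     █  ┃2 27┃ 
 ███ █ █ █████ █ ███ █ █ █████ █ ███  ┃f 07┃ 
 █   █   █   █ █   █ █   █     █   █  ┃a b6┃ 
 █ ███████ █ █ █████ ███ █ ███████ █  ┃    ┃ 
   █       █ █     █ █   █   █   █ █  ┃    ┃ 
████ █ ███████████ █ █████ ███ █ █ █  ┃    ┃ 
   █ █   █         █       █   █   █  ┃    ┃ 
 ███ ███ █ █████████ ███████ █████ █  ┃    ┃ 
     █   █ █       █ █   █   █   █ █  ┃    ┃ 
 █████ ███ ███ █████ ███ █ ███ █ █ █  ┃    ┃ 
     █   █   █           █ █   █   █  ┃    ┃ 
████ ███ ███ █ █████████ █ █████ ███  ┃    ┃ 


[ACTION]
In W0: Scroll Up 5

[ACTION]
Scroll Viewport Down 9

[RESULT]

 ImageViewer                          ┃4 44┃ 
──────────────────────────────────────┨c e6┃ 
 █     █       █       █     █     █  ┃2 27┃ 
 ███ █ █ █████ █ ███ █ █ █████ █ ███  ┃f 07┃ 
 █   █   █   █ █   █ █   █     █   █  ┃a b6┃ 
 █ ███████ █ █ █████ ███ █ ███████ █  ┃    ┃ 
   █       █ █     █ █   █   █   █ █  ┃    ┃ 
████ █ ███████████ █ █████ ███ █ █ █  ┃    ┃ 
   █ █   █         █       █   █   █  ┃    ┃ 
 ███ ███ █ █████████ ███████ █████ █  ┃    ┃ 
     █   █ █       █ █   █   █   █ █  ┃    ┃ 
 █████ ███ ███ █████ ███ █ ███ █ █ █  ┃    ┃ 
     █   █   █           █ █   █   █  ┃    ┃ 
████ ███ ███ █ █████████ █ █████ ███  ┃    ┃ 
━━━━━━━━━━━━━━━━━━━━━━━━━━━━━━━━━━━━━━┛━━━━┛ 
                                             
                                             
                                             
                                             
                                             
                                             
                                             
                                             


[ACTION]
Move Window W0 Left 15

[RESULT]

 ImageViewer                          ┃      
──────────────────────────────────────┨      
 █     █       █       █     █     █  ┃      
 ███ █ █ █████ █ ███ █ █ █████ █ ███  ┃      
 █   █   █   █ █   █ █   █     █   █  ┃      
 █ ███████ █ █ █████ ███ █ ███████ █  ┃      
   █       █ █     █ █   █   █   █ █  ┃      
████ █ ███████████ █ █████ ███ █ █ █  ┃      
   █ █   █         █       █   █   █  ┃      
 ███ ███ █ █████████ ███████ █████ █  ┃      
     █   █ █       █ █   █   █   █ █  ┃      
 █████ ███ ███ █████ ███ █ ███ █ █ █  ┃      
     █   █   █           █ █   █   █  ┃      
████ ███ ███ █ █████████ █ █████ ███  ┃      
━━━━━━━━━━━━━━━━━━━━━━━━━━━━━━━━━━━━━━┛      
                                             
                                             
                                             
                                             
                                             
                                             
                                             
                                             


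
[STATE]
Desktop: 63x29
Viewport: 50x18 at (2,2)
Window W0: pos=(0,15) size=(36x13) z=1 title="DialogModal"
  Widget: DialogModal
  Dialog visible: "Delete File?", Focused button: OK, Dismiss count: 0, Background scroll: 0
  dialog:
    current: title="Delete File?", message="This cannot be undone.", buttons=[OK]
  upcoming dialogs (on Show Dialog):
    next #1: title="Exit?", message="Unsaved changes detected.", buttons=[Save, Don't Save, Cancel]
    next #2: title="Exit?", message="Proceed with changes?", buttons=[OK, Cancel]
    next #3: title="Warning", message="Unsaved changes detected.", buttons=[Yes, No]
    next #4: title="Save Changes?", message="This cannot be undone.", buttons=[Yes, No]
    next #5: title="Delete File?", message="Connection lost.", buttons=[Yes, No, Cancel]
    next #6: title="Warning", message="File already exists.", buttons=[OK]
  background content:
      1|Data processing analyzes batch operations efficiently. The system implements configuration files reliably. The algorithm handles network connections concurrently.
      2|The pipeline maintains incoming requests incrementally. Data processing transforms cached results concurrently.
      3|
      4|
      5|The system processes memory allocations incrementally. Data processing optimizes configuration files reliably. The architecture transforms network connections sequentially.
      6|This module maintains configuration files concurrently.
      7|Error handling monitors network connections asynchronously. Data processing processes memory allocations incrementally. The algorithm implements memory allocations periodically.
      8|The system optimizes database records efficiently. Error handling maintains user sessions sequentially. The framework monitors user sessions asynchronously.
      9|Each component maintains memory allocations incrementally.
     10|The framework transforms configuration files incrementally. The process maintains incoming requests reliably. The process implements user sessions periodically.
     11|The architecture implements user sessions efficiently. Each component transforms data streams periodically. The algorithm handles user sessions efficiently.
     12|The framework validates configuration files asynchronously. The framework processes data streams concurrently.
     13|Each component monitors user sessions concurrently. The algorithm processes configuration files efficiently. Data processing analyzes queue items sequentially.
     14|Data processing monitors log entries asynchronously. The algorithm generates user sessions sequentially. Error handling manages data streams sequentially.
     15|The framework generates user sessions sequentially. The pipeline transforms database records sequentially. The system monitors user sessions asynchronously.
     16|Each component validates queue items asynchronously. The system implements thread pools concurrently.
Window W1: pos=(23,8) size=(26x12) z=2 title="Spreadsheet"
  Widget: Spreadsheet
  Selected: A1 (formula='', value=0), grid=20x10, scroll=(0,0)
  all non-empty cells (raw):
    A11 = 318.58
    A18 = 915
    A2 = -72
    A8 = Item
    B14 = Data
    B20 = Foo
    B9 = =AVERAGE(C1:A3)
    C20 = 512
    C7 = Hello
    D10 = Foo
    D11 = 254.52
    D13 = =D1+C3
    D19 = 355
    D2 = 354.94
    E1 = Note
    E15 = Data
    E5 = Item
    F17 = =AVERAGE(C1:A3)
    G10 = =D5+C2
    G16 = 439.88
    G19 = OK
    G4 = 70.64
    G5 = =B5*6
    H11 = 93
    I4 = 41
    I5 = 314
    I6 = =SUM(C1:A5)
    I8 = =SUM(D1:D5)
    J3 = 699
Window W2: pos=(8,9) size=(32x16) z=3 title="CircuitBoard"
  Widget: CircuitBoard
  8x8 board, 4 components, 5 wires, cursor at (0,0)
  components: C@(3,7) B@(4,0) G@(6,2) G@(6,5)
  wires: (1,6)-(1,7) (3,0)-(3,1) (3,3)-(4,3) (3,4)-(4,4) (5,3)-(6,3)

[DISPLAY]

                                                  
                                                  
                                                  
                                                  
                                                  
                                                  
                     ┏━━━━━━━━━━━━━━━━━━━━━━━━┓   
      ┏━━━━━━━━━━━━━━━━━━━━━━━━━━━━━━┓        ┃   
      ┃ CircuitBoard                 ┃────────┨   
      ┠──────────────────────────────┨        ┃   
      ┃   0 1 2 3 4 5 6 7            ┃       C┃   
      ┃0  [.]                        ┃--------┃   
      ┃                              ┃   0    ┃   
━━━━━━┃1                           · ┃   0    ┃   
Dialog┃                              ┃   0    ┃   
──────┃2                             ┃   0    ┃   
ata pr┃                              ┃   0    ┃   
he pip┃3   · ─ ·       ·   ·         ┃━━━━━━━━┛   


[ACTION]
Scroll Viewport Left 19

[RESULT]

                                                  
                                                  
                                                  
                                                  
                                                  
                                                  
                       ┏━━━━━━━━━━━━━━━━━━━━━━━━┓ 
        ┏━━━━━━━━━━━━━━━━━━━━━━━━━━━━━━┓        ┃ 
        ┃ CircuitBoard                 ┃────────┨ 
        ┠──────────────────────────────┨        ┃ 
        ┃   0 1 2 3 4 5 6 7            ┃       C┃ 
        ┃0  [.]                        ┃--------┃ 
        ┃                              ┃   0    ┃ 
┏━━━━━━━┃1                           · ┃   0    ┃ 
┃ Dialog┃                              ┃   0    ┃ 
┠───────┃2                             ┃   0    ┃ 
┃Data pr┃                              ┃   0    ┃ 
┃The pip┃3   · ─ ·       ·   ·         ┃━━━━━━━━┛ 


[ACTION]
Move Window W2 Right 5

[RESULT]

                                                  
                                                  
                                                  
                                                  
                                                  
                                                  
                       ┏━━━━━━━━━━━━━━━━━━━━━━━━┓ 
             ┏━━━━━━━━━━━━━━━━━━━━━━━━━━━━━━┓   ┃ 
             ┃ CircuitBoard                 ┃───┨ 
             ┠──────────────────────────────┨   ┃ 
             ┃   0 1 2 3 4 5 6 7            ┃  C┃ 
             ┃0  [.]                        ┃---┃ 
             ┃                              ┃   ┃ 
┏━━━━━━━━━━━━┃1                           · ┃   ┃ 
┃ DialogModal┃                              ┃   ┃ 
┠────────────┃2                             ┃   ┃ 
┃Data process┃                              ┃   ┃ 
┃The pipeline┃3   · ─ ·       ·   ·         ┃━━━┛ 


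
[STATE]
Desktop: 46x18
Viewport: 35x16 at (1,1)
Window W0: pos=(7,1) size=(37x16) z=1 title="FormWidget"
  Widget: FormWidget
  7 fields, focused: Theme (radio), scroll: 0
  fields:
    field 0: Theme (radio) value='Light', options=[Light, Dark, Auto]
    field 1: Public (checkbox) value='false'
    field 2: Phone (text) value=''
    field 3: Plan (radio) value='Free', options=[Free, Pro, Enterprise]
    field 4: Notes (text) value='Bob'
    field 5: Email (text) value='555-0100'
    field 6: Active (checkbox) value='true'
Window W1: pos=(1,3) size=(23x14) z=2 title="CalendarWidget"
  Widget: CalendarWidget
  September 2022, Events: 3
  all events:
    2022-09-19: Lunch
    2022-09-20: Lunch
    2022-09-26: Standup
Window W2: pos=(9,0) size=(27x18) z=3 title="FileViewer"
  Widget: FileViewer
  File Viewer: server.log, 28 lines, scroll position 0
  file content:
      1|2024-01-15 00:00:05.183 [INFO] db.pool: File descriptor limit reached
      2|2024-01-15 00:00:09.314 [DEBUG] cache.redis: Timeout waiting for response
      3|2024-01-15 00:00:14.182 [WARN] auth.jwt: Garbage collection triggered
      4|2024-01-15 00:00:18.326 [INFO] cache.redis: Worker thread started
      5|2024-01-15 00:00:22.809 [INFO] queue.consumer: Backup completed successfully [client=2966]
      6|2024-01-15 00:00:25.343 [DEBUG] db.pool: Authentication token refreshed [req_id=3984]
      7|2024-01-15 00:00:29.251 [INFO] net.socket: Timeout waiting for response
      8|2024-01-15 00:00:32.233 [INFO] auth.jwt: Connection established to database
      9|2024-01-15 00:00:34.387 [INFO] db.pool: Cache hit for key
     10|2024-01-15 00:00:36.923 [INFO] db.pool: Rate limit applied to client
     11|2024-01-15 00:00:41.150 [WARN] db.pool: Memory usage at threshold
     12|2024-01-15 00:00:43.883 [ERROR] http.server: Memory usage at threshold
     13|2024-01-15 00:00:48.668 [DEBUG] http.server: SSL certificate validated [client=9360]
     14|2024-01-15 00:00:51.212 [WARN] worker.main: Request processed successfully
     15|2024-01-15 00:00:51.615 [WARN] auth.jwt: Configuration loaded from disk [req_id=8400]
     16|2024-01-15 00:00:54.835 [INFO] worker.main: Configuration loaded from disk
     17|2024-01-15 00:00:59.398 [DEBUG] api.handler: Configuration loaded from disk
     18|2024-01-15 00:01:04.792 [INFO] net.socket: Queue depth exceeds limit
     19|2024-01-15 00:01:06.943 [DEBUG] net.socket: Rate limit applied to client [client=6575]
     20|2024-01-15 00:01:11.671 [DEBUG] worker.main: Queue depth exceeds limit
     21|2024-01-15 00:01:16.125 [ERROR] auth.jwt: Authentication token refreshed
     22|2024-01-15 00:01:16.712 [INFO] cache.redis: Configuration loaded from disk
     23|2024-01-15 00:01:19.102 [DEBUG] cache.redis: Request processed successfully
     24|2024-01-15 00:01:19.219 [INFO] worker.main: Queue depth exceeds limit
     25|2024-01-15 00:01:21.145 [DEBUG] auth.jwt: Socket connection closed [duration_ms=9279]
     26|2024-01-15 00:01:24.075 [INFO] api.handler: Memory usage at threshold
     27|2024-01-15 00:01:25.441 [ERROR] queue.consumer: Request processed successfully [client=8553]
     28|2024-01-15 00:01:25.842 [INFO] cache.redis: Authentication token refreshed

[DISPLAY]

      ┏━┃ FileViewer              ┃
      ┃ ┠─────────────────────────┨
┏━━━━━━━┃2024-01-15 00:00:05.183 ▲┃
┃ Calend┃2024-01-15 00:00:09.314 █┃
┠───────┃2024-01-15 00:00:14.182 ░┃
┃    Sep┃2024-01-15 00:00:18.326 ░┃
┃Mo Tu W┃2024-01-15 00:00:22.809 ░┃
┃       ┃2024-01-15 00:00:25.343 ░┃
┃ 5  6  ┃2024-01-15 00:00:29.251 ░┃
┃12 13 1┃2024-01-15 00:00:32.233 ░┃
┃19* 20*┃2024-01-15 00:00:34.387 ░┃
┃26* 27 ┃2024-01-15 00:00:36.923 ░┃
┃       ┃2024-01-15 00:00:41.150 ░┃
┃       ┃2024-01-15 00:00:43.883 ░┃
┃       ┃2024-01-15 00:00:48.668 ░┃
┗━━━━━━━┃2024-01-15 00:00:51.212 ▼┃


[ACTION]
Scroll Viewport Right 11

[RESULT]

FileViewer              ┃━━━━━━━┓  
────────────────────────┨       ┃  
024-01-15 00:00:05.183 ▲┃───────┨  
024-01-15 00:00:09.314 █┃ Dark  ┃  
024-01-15 00:00:14.182 ░┃       ┃  
024-01-15 00:00:18.326 ░┃      ]┃  
024-01-15 00:00:22.809 ░┃Pro  ( ┃  
024-01-15 00:00:25.343 ░┃      ]┃  
024-01-15 00:00:29.251 ░┃      ]┃  
024-01-15 00:00:32.233 ░┃       ┃  
024-01-15 00:00:34.387 ░┃       ┃  
024-01-15 00:00:36.923 ░┃       ┃  
024-01-15 00:00:41.150 ░┃       ┃  
024-01-15 00:00:43.883 ░┃       ┃  
024-01-15 00:00:48.668 ░┃       ┃  
024-01-15 00:00:51.212 ▼┃━━━━━━━┛  


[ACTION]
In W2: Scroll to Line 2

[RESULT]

FileViewer              ┃━━━━━━━┓  
────────────────────────┨       ┃  
024-01-15 00:00:09.314 ▲┃───────┨  
024-01-15 00:00:14.182 █┃ Dark  ┃  
024-01-15 00:00:18.326 ░┃       ┃  
024-01-15 00:00:22.809 ░┃      ]┃  
024-01-15 00:00:25.343 ░┃Pro  ( ┃  
024-01-15 00:00:29.251 ░┃      ]┃  
024-01-15 00:00:32.233 ░┃      ]┃  
024-01-15 00:00:34.387 ░┃       ┃  
024-01-15 00:00:36.923 ░┃       ┃  
024-01-15 00:00:41.150 ░┃       ┃  
024-01-15 00:00:43.883 ░┃       ┃  
024-01-15 00:00:48.668 ░┃       ┃  
024-01-15 00:00:51.212 ░┃       ┃  
024-01-15 00:00:51.615 ▼┃━━━━━━━┛  


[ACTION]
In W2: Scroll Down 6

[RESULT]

FileViewer              ┃━━━━━━━┓  
────────────────────────┨       ┃  
024-01-15 00:00:32.233 ▲┃───────┨  
024-01-15 00:00:34.387 ░┃ Dark  ┃  
024-01-15 00:00:36.923 ░┃       ┃  
024-01-15 00:00:41.150 ░┃      ]┃  
024-01-15 00:00:43.883 ░┃Pro  ( ┃  
024-01-15 00:00:48.668 ░┃      ]┃  
024-01-15 00:00:51.212 ░┃      ]┃  
024-01-15 00:00:51.615 █┃       ┃  
024-01-15 00:00:54.835 ░┃       ┃  
024-01-15 00:00:59.398 ░┃       ┃  
024-01-15 00:01:04.792 ░┃       ┃  
024-01-15 00:01:06.943 ░┃       ┃  
024-01-15 00:01:11.671 ░┃       ┃  
024-01-15 00:01:16.125 ▼┃━━━━━━━┛  


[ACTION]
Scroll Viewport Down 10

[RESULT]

────────────────────────┨       ┃  
024-01-15 00:00:32.233 ▲┃───────┨  
024-01-15 00:00:34.387 ░┃ Dark  ┃  
024-01-15 00:00:36.923 ░┃       ┃  
024-01-15 00:00:41.150 ░┃      ]┃  
024-01-15 00:00:43.883 ░┃Pro  ( ┃  
024-01-15 00:00:48.668 ░┃      ]┃  
024-01-15 00:00:51.212 ░┃      ]┃  
024-01-15 00:00:51.615 █┃       ┃  
024-01-15 00:00:54.835 ░┃       ┃  
024-01-15 00:00:59.398 ░┃       ┃  
024-01-15 00:01:04.792 ░┃       ┃  
024-01-15 00:01:06.943 ░┃       ┃  
024-01-15 00:01:11.671 ░┃       ┃  
024-01-15 00:01:16.125 ▼┃━━━━━━━┛  
━━━━━━━━━━━━━━━━━━━━━━━━┛          


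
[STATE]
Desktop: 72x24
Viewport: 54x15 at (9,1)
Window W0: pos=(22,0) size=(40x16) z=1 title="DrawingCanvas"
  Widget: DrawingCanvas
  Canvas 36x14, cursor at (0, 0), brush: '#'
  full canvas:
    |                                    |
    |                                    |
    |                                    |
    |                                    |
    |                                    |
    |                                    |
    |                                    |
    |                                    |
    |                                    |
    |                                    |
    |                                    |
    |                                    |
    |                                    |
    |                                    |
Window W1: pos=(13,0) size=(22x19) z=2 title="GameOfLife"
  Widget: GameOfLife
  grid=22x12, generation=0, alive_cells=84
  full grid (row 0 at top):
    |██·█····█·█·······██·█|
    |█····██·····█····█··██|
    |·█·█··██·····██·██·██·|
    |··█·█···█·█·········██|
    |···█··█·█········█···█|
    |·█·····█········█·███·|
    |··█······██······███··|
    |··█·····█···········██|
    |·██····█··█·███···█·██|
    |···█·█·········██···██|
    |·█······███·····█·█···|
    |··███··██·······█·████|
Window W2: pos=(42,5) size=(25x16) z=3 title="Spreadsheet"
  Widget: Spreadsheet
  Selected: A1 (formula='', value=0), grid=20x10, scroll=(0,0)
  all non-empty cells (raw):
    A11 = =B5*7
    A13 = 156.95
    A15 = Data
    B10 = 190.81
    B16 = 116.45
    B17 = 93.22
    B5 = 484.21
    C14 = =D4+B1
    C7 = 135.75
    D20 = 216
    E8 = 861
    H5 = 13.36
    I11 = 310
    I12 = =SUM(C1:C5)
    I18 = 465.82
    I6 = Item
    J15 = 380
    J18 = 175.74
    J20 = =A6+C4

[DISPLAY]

    ┃ GameOfLife         ┃as                        ┃ 
    ┠────────────────────┨──────────────────────────┨ 
    ┃Gen: 0              ┃                          ┃ 
    ┃█·█····█·█·······██·┃                          ┃ 
    ┃····██·····█····█··█┃       ┏━━━━━━━━━━━━━━━━━━━━
    ┃█·█··██·····██·██·██┃       ┃ Spreadsheet        
    ┃·█·█···█·█·········█┃       ┠────────────────────
    ┃··█··█·█········█···┃       ┃A1:                 
    ┃█·····█········█·███┃       ┃       A       B    
    ┃·█······██······███·┃       ┃--------------------
    ┃·█·····█···········█┃       ┃  1      [0]       0
    ┃██····█··█·███···█·█┃       ┃  2        0       0
    ┃··█·█·········██···█┃       ┃  3        0       0
    ┃█······███·····█·█··┃       ┃  4        0       0
    ┃·███··██·······█·███┃━━━━━━━┃  5        0  484.21


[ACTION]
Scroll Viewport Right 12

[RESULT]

eOfLife         ┃as                        ┃          
────────────────┨──────────────────────────┨          
 0              ┃                          ┃          
···█·█·······██·┃                          ┃          
██·····█····█··█┃       ┏━━━━━━━━━━━━━━━━━━━━━━━┓     
·██·····██·██·██┃       ┃ Spreadsheet           ┃     
···█·█·········█┃       ┠───────────────────────┨     
·█·█········█···┃       ┃A1:                    ┃     
··█········█·███┃       ┃       A       B       ┃     
····██······███·┃       ┃-----------------------┃     
···█···········█┃       ┃  1      [0]       0   ┃     
··█··█·███···█·█┃       ┃  2        0       0   ┃     
█·········██···█┃       ┃  3        0       0   ┃     
···███·····█·█··┃       ┃  4        0       0   ┃     
··██·······█·███┃━━━━━━━┃  5        0  484.21   ┃     


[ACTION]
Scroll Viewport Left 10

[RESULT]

     ┃ GameOfLife         ┃as                        ┃
     ┠────────────────────┨──────────────────────────┨
     ┃Gen: 0              ┃                          ┃
     ┃█·█····█·█·······██·┃                          ┃
     ┃····██·····█····█··█┃       ┏━━━━━━━━━━━━━━━━━━━
     ┃█·█··██·····██·██·██┃       ┃ Spreadsheet       
     ┃·█·█···█·█·········█┃       ┠───────────────────
     ┃··█··█·█········█···┃       ┃A1:                
     ┃█·····█········█·███┃       ┃       A       B   
     ┃·█······██······███·┃       ┃-------------------
     ┃·█·····█···········█┃       ┃  1      [0]       
     ┃██····█··█·███···█·█┃       ┃  2        0       
     ┃··█·█·········██···█┃       ┃  3        0       
     ┃█······███·····█·█··┃       ┃  4        0       
     ┃·███··██·······█·███┃━━━━━━━┃  5        0  484.2


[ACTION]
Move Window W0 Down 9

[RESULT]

     ┃ GameOfLife         ┃                           
     ┠────────────────────┨                           
     ┃Gen: 0              ┃                           
     ┃█·█····█·█·······██·┃                           
     ┃····██·····█····█··█┃       ┏━━━━━━━━━━━━━━━━━━━
     ┃█·█··██·····██·██·██┃       ┃ Spreadsheet       
     ┃·█·█···█·█·········█┃       ┠───────────────────
     ┃··█··█·█········█···┃━━━━━━━┃A1:                
     ┃█·····█········█·███┃as     ┃       A       B   
     ┃·█······██······███·┃───────┃-------------------
     ┃·█·····█···········█┃       ┃  1      [0]       
     ┃██····█··█·███···█·█┃       ┃  2        0       
     ┃··█·█·········██···█┃       ┃  3        0       
     ┃█······███·····█·█··┃       ┃  4        0       
     ┃·███··██·······█·███┃       ┃  5        0  484.2


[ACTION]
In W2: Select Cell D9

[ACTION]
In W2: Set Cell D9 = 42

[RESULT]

     ┃ GameOfLife         ┃                           
     ┠────────────────────┨                           
     ┃Gen: 0              ┃                           
     ┃█·█····█·█·······██·┃                           
     ┃····██·····█····█··█┃       ┏━━━━━━━━━━━━━━━━━━━
     ┃█·█··██·····██·██·██┃       ┃ Spreadsheet       
     ┃·█·█···█·█·········█┃       ┠───────────────────
     ┃··█··█·█········█···┃━━━━━━━┃D9: 42             
     ┃█·····█········█·███┃as     ┃       A       B   
     ┃·█······██······███·┃───────┃-------------------
     ┃·█·····█···········█┃       ┃  1        0       
     ┃██····█··█·███···█·█┃       ┃  2        0       
     ┃··█·█·········██···█┃       ┃  3        0       
     ┃█······███·····█·█··┃       ┃  4        0       
     ┃·███··██·······█·███┃       ┃  5        0  484.2


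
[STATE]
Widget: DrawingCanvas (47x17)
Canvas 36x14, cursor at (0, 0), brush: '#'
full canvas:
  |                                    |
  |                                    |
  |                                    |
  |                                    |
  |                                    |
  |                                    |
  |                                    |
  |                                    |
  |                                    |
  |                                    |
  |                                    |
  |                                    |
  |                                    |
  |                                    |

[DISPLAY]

+                                              
                                               
                                               
                                               
                                               
                                               
                                               
                                               
                                               
                                               
                                               
                                               
                                               
                                               
                                               
                                               
                                               


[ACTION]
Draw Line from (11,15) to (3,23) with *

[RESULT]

+                                              
                                               
                                               
                       *                       
                      *                        
                     *                         
                    *                          
                   *                           
                  *                            
                 *                             
                *                              
               *                               
                                               
                                               
                                               
                                               
                                               


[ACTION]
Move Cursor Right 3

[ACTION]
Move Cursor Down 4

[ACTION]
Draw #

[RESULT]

                                               
                                               
                                               
                       *                       
   #                  *                        
                     *                         
                    *                          
                   *                           
                  *                            
                 *                             
                *                              
               *                               
                                               
                                               
                                               
                                               
                                               


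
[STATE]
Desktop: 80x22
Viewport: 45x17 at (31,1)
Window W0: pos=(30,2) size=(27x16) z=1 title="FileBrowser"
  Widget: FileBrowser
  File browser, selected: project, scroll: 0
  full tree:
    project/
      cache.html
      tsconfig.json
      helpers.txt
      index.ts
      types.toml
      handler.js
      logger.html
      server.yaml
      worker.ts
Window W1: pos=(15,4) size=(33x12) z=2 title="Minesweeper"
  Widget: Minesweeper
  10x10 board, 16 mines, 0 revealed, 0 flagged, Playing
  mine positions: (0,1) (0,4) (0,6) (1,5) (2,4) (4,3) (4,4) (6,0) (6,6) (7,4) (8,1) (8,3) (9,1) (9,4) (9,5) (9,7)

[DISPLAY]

                                             
━━━━━━━━━━━━━━━━━━━━━━━━━┓                   
 FileBrowser             ┃                   
━━━━━━━━━━━━━━━━┓────────┨                   
                ┃        ┃                   
────────────────┨        ┃                   
                ┃        ┃                   
                ┃        ┃                   
                ┃        ┃                   
                ┃        ┃                   
                ┃        ┃                   
                ┃        ┃                   
                ┃        ┃                   
                ┃        ┃                   
━━━━━━━━━━━━━━━━┛        ┃                   
                         ┃                   
━━━━━━━━━━━━━━━━━━━━━━━━━┛                   


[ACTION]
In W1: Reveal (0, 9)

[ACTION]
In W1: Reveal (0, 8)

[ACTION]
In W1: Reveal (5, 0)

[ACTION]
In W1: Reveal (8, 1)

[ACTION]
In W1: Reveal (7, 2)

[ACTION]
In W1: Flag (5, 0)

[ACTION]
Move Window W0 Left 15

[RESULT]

                                             
━━━━━━━━━━┓                                  
          ┃                                  
━━━━━━━━━━━━━━━━┓                            
                ┃                            
────────────────┨                            
                ┃                            
                ┃                            
                ┃                            
                ┃                            
                ┃                            
                ┃                            
                ┃                            
                ┃                            
━━━━━━━━━━━━━━━━┛                            
          ┃                                  
━━━━━━━━━━┛                                  


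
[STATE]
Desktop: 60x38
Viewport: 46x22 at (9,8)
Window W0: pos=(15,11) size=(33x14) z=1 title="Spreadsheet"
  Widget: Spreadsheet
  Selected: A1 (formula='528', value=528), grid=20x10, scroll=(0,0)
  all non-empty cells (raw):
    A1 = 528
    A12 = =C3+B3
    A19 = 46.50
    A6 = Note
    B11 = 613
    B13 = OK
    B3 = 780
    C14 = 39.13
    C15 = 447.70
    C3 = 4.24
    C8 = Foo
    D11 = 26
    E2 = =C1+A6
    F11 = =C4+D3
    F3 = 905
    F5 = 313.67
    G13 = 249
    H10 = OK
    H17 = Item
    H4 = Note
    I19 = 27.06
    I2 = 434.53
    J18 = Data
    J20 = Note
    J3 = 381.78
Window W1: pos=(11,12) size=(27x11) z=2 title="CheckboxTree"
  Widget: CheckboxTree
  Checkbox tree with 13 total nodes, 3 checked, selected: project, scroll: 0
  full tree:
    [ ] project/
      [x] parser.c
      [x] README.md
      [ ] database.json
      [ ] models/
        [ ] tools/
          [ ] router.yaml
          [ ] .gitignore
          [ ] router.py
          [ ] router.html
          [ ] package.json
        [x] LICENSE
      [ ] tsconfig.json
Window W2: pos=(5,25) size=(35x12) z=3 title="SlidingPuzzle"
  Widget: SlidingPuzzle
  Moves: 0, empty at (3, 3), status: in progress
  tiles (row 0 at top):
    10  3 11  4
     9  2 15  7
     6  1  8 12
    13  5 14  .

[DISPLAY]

                                              
                                              
                                              
      ┏━━━━━━━━━━━━━━━━━━━━━━━━━━━━━━━┓       
  ┏━━━━━━━━━━━━━━━━━━━━━━━━━┓         ┃       
  ┃ CheckboxTree            ┃─────────┨       
  ┠─────────────────────────┨         ┃       
  ┃>[-] project/            ┃ C       ┃       
  ┃   [x] parser.c          ┃---------┃       
  ┃   [x] README.md         ┃     0   ┃       
  ┃   [ ] database.json     ┃     0   ┃       
  ┃   [-] models/           ┃  4.24   ┃       
  ┃     [ ] tools/          ┃     0   ┃       
  ┃       [ ] router.yaml   ┃     0   ┃       
  ┗━━━━━━━━━━━━━━━━━━━━━━━━━┛     0   ┃       
      ┃  7        0       0       0   ┃       
      ┗━━━━━━━━━━━━━━━━━━━━━━━━━━━━━━━┛       
━━━━━━━━━━━━━━━━━━━━━━━━━━━━━━┓               
idingPuzzle                   ┃               
──────────────────────────────┨               
──┬────┬────┬────┐            ┃               
0 │  3 │ 11 │  4 │            ┃               


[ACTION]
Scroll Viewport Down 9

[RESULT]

  ┃   [x] parser.c          ┃---------┃       
  ┃   [x] README.md         ┃     0   ┃       
  ┃   [ ] database.json     ┃     0   ┃       
  ┃   [-] models/           ┃  4.24   ┃       
  ┃     [ ] tools/          ┃     0   ┃       
  ┃       [ ] router.yaml   ┃     0   ┃       
  ┗━━━━━━━━━━━━━━━━━━━━━━━━━┛     0   ┃       
      ┃  7        0       0       0   ┃       
      ┗━━━━━━━━━━━━━━━━━━━━━━━━━━━━━━━┛       
━━━━━━━━━━━━━━━━━━━━━━━━━━━━━━┓               
idingPuzzle                   ┃               
──────────────────────────────┨               
──┬────┬────┬────┐            ┃               
0 │  3 │ 11 │  4 │            ┃               
──┼────┼────┼────┤            ┃               
9 │  2 │ 15 │  7 │            ┃               
──┼────┼────┼────┤            ┃               
6 │  1 │  8 │ 12 │            ┃               
──┼────┼────┼────┤            ┃               
3 │  5 │ 14 │    │            ┃               
━━━━━━━━━━━━━━━━━━━━━━━━━━━━━━┛               
                                              


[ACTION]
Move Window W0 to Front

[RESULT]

  ┃   ┃-------------------------------┃       
  ┃   ┃  1    [528]       0       0   ┃       
  ┃   ┃  2        0       0       0   ┃       
  ┃   ┃  3        0     780    4.24   ┃       
  ┃   ┃  4        0       0       0   ┃       
  ┃   ┃  5        0       0       0   ┃       
  ┗━━━┃  6 Note           0       0   ┃       
      ┃  7        0       0       0   ┃       
      ┗━━━━━━━━━━━━━━━━━━━━━━━━━━━━━━━┛       
━━━━━━━━━━━━━━━━━━━━━━━━━━━━━━┓               
idingPuzzle                   ┃               
──────────────────────────────┨               
──┬────┬────┬────┐            ┃               
0 │  3 │ 11 │  4 │            ┃               
──┼────┼────┼────┤            ┃               
9 │  2 │ 15 │  7 │            ┃               
──┼────┼────┼────┤            ┃               
6 │  1 │  8 │ 12 │            ┃               
──┼────┼────┼────┤            ┃               
3 │  5 │ 14 │    │            ┃               
━━━━━━━━━━━━━━━━━━━━━━━━━━━━━━┛               
                                              


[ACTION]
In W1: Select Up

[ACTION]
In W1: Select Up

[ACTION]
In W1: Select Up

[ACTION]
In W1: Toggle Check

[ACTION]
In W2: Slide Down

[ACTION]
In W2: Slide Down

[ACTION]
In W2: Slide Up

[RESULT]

  ┃   ┃-------------------------------┃       
  ┃   ┃  1    [528]       0       0   ┃       
  ┃   ┃  2        0       0       0   ┃       
  ┃   ┃  3        0     780    4.24   ┃       
  ┃   ┃  4        0       0       0   ┃       
  ┃   ┃  5        0       0       0   ┃       
  ┗━━━┃  6 Note           0       0   ┃       
      ┃  7        0       0       0   ┃       
      ┗━━━━━━━━━━━━━━━━━━━━━━━━━━━━━━━┛       
━━━━━━━━━━━━━━━━━━━━━━━━━━━━━━┓               
idingPuzzle                   ┃               
──────────────────────────────┨               
──┬────┬────┬────┐            ┃               
0 │  3 │ 11 │  4 │            ┃               
──┼────┼────┼────┤            ┃               
9 │  2 │ 15 │  7 │            ┃               
──┼────┼────┼────┤            ┃               
6 │  1 │  8 │    │            ┃               
──┼────┼────┼────┤            ┃               
3 │  5 │ 14 │ 12 │            ┃               
━━━━━━━━━━━━━━━━━━━━━━━━━━━━━━┛               
                                              
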